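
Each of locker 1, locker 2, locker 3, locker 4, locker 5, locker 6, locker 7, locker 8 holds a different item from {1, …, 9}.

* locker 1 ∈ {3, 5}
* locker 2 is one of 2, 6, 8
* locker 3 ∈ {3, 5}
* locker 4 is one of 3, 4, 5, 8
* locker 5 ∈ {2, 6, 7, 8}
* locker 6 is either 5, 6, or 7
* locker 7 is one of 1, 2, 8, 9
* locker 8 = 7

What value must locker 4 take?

locker 8 must be 7 (only option left). Remove 7 from locker 5, locker 6.
The 2 variables locker 1 and locker 3 are confined to {3, 5}, which locks those values in; drop them from locker 4, locker 6.
That leaves locker 6 = 6. So locker 2, locker 5 can't be 6.
locker 2 and locker 5 share exactly the 2 values {2, 8}; by pigeonhole those values go to them, so strike 2, 8 from locker 4, locker 7.
So locker 4 = 4.

4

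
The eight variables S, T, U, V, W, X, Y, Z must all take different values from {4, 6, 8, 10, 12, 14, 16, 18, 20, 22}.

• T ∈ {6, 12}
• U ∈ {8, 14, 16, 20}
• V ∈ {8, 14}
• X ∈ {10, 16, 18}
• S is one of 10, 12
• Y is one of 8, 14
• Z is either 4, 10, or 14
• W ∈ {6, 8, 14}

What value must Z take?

V and Y between them cover only {8, 14} — a naked pair. Remove those values from U, W, Z.
That leaves W = 6. So T can't be 6.
T's domain is down to {12}, so T = 12. Remove 12 from S.
S must be 10 (only option left). So X, Z can't be 10.
So Z = 4.

4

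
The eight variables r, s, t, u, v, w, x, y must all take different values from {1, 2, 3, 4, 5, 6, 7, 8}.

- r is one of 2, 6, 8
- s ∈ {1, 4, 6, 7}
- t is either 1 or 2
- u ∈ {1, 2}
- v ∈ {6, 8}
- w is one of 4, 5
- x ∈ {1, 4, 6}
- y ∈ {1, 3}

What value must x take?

4

The 8 variables together cover exactly {1, 2, 3, 4, 5, 6, 7, 8} — 8 values for 8 variables — and 3 appears only in y's list, so y = 3.
The 7 still-open variables together cover exactly {1, 2, 4, 5, 6, 7, 8} — 7 values for 7 variables — and 5 appears only in w's list, so w = 5.
The 6 still-open variables draw from only 6 values {1, 2, 4, 6, 7, 8}, so each is used; only s can be 7, hence s = 7.
The 5 still-open variables draw from only 5 values {1, 2, 4, 6, 8}, so each is used; only x can be 4, hence x = 4.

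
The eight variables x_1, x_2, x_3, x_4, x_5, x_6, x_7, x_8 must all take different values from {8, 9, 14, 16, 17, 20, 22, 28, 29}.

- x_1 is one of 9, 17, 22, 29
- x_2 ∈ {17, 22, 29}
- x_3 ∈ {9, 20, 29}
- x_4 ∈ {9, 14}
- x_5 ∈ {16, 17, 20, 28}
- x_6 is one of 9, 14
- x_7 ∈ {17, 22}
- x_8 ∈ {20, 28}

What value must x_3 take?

20

The 8 variables draw from only 8 values {9, 14, 16, 17, 20, 22, 28, 29}, so each is used; only x_5 can be 16, hence x_5 = 16.
Among the 7 still-open variables, 28 fits only x_8 (and all 7 values in {9, 14, 17, 20, 22, 28, 29} must be used), so x_8 = 28.
Among the 6 still-open variables, 20 fits only x_3 (and all 6 values in {9, 14, 17, 20, 22, 29} must be used), so x_3 = 20.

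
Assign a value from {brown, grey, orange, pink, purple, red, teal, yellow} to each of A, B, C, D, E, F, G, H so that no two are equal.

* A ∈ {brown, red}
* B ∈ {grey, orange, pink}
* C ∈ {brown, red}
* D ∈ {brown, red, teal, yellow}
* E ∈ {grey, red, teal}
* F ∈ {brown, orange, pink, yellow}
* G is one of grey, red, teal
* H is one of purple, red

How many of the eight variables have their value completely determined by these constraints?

Among the 8 variables, purple fits only H (and all 8 values in {brown, grey, orange, pink, purple, red, teal, yellow} must be used), so H = purple.
The 2 variables A and C are confined to {brown, red}, which locks those values in; drop them from D, E, F, G.
The 2 variables E and G are confined to {grey, teal}, which locks those values in; drop them from B, D.
D must be yellow (only option left). Remove yellow from F.
Determined: D=yellow, H=purple. The other variables each still have more than one consistent value. That makes 2.

2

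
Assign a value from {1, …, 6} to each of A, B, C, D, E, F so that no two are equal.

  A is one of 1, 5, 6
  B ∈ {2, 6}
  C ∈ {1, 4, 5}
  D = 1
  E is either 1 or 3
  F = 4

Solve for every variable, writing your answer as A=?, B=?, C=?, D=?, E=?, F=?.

D has just one choice, so D = 1. Strike 1 from A, C, E.
E has just one choice, so E = 3.
F's domain is down to {4}, so F = 4. Strike 4 from C.
That leaves C = 5. Remove 5 from A.
That leaves A = 6. Strike 6 from B.
B has just one choice, so B = 2.

A=6, B=2, C=5, D=1, E=3, F=4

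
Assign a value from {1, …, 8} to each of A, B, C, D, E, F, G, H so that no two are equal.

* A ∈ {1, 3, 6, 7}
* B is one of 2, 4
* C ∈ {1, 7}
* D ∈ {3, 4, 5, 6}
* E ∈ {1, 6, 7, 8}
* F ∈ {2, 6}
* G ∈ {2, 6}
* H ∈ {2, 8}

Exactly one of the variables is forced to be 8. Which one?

The 8 variables draw from only 8 values {1, 2, 3, 4, 5, 6, 7, 8}, so each is used; only D can be 5, hence D = 5.
The 7 still-open variables draw from only 7 values {1, 2, 3, 4, 6, 7, 8}, so each is used; only A can be 3, hence A = 3.
The 6 still-open variables draw from only 6 values {1, 2, 4, 6, 7, 8}, so each is used; only B can be 4, hence B = 4.
The 2 variables F and G are confined to {2, 6}, which locks those values in; drop them from E, H.
So 8 goes to H.

H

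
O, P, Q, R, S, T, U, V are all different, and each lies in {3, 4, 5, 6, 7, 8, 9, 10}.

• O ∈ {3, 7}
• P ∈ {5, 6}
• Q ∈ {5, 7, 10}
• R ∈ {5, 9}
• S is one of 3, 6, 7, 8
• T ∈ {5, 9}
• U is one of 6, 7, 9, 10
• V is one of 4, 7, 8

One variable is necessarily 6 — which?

P

The 8 variables draw from only 8 values {3, 4, 5, 6, 7, 8, 9, 10}, so each is used; only V can be 4, hence V = 4.
The 7 still-open variables together cover exactly {3, 5, 6, 7, 8, 9, 10} — 7 values for 7 variables — and 8 appears only in S's list, so S = 8.
The 6 still-open variables draw from only 6 values {3, 5, 6, 7, 9, 10}, so each is used; only O can be 3, hence O = 3.
R and T between them cover only {5, 9} — a naked pair. Remove those values from P, Q, U.
So 6 goes to P.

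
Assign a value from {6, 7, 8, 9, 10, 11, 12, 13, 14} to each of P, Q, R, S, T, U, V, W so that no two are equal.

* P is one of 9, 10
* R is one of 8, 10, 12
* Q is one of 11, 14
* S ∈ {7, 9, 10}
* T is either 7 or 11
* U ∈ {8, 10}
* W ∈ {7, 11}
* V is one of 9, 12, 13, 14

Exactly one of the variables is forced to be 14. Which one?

Q

The 8 variables together cover exactly {7, 8, 9, 10, 11, 12, 13, 14} — 8 values for 8 variables — and 13 appears only in V's list, so V = 13.
The 7 still-open variables together cover exactly {7, 8, 9, 10, 11, 12, 14} — 7 values for 7 variables — and 12 appears only in R's list, so R = 12.
The 6 still-open variables draw from only 6 values {7, 8, 9, 10, 11, 14}, so each is used; only U can be 8, hence U = 8.
Among the 5 still-open variables, 14 fits only Q (and all 5 values in {7, 9, 10, 11, 14} must be used), so Q = 14.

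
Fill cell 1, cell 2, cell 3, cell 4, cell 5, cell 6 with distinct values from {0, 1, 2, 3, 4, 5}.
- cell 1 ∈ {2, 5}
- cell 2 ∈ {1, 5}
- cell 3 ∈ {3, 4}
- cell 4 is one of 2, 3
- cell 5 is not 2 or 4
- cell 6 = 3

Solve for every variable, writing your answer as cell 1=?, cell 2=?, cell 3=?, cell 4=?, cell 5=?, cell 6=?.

cell 6's domain is down to {3}, so cell 6 = 3. Remove 3 from cell 3, cell 4, cell 5.
cell 3 must be 4 (only option left).
That leaves cell 4 = 2. So cell 1 can't be 2.
That leaves cell 1 = 5. Strike 5 from cell 2, cell 5.
cell 2 has just one choice, so cell 2 = 1. Strike 1 from cell 5.
cell 5 must be 0 (only option left).

cell 1=5, cell 2=1, cell 3=4, cell 4=2, cell 5=0, cell 6=3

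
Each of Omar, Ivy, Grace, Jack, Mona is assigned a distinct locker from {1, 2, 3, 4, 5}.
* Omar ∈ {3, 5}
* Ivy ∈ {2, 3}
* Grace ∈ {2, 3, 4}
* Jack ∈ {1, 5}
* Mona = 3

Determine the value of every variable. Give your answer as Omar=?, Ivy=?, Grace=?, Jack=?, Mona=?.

Omar=5, Ivy=2, Grace=4, Jack=1, Mona=3

Mona has just one choice, so Mona = 3. Eliminate 3 elsewhere: Omar, Ivy, Grace.
That leaves Omar = 5. Eliminate 5 elsewhere: Jack.
That leaves Ivy = 2. Remove 2 from Grace.
Grace's domain is down to {4}, so Grace = 4.
That leaves Jack = 1.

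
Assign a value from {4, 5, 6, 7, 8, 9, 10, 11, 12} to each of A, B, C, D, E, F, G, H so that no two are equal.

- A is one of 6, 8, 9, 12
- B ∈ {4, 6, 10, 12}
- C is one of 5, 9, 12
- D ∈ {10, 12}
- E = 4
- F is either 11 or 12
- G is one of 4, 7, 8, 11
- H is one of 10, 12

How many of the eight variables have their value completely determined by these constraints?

E must be 4 (only option left). So B, G can't be 4.
D and H between them cover only {10, 12} — a naked pair. Remove those values from A, B, C, F.
B must be 6 (only option left). So A can't be 6.
F's domain is down to {11}, so F = 11. Strike 11 from G.
Determined: B=6, E=4, F=11. The other variables each still have more than one consistent value. That makes 3.

3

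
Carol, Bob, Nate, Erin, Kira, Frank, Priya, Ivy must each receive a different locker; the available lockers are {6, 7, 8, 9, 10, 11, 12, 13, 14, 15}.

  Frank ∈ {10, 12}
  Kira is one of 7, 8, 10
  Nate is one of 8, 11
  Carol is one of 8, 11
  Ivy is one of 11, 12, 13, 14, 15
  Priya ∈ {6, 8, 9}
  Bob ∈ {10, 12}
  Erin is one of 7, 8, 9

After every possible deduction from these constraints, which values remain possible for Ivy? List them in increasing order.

Carol and Nate share exactly the 2 values {8, 11}; by pigeonhole those values go to them, so strike 8, 11 from Erin, Kira, Priya, Ivy.
The 2 variables Bob and Frank are confined to {10, 12}, which locks those values in; drop them from Kira, Ivy.
Kira has just one choice, so Kira = 7. Strike 7 from Erin.
Erin's domain is down to {9}, so Erin = 9. So Priya can't be 9.
Priya has just one choice, so Priya = 6.
No further eliminations apply; Ivy can still be any of 13, 14, 15.

13, 14, 15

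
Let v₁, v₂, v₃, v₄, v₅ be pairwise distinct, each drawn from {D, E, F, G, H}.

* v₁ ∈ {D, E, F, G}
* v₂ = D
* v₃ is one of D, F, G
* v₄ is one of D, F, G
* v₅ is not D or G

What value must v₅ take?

H

v₂ has just one choice, so v₂ = D. Remove D from v₁, v₃, v₄.
The 4 still-open variables together cover exactly {E, F, G, H} — 4 values for 4 variables — and H appears only in v₅'s list, so v₅ = H.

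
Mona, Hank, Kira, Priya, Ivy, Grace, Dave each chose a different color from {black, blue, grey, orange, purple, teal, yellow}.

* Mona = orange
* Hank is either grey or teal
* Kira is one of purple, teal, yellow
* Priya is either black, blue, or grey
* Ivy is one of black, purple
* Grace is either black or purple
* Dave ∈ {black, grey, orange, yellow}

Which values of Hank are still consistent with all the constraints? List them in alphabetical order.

Mona must be orange (only option left). Eliminate orange elsewhere: Dave.
Among the 6 still-open variables, blue fits only Priya (and all 6 values in {black, blue, grey, purple, teal, yellow} must be used), so Priya = blue.
The 2 variables Ivy and Grace are confined to {black, purple}, which locks those values in; drop them from Kira, Dave.
No further eliminations apply; Hank can still be any of grey, teal.

grey, teal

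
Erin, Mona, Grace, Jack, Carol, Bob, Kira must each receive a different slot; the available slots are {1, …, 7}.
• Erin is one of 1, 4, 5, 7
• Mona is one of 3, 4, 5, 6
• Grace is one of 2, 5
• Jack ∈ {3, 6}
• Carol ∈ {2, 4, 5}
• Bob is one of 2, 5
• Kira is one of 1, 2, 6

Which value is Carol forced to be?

4

Among the 7 variables, 7 fits only Erin (and all 7 values in {1, 2, 3, 4, 5, 6, 7} must be used), so Erin = 7.
Among the 6 still-open variables, 1 fits only Kira (and all 6 values in {1, 2, 3, 4, 5, 6} must be used), so Kira = 1.
Grace and Bob share exactly the 2 values {2, 5}; by pigeonhole those values go to them, so strike 2, 5 from Mona, Carol.
So Carol = 4.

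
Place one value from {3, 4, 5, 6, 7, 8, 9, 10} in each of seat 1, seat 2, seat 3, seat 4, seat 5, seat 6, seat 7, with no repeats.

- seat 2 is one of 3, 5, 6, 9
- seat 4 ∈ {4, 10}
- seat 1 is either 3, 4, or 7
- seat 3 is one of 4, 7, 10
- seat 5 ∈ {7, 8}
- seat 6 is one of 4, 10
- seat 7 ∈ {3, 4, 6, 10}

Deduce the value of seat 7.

6

seat 4 and seat 6 between them cover only {4, 10} — a naked pair. Remove those values from seat 1, seat 3, seat 7.
That leaves seat 3 = 7. So seat 1, seat 5 can't be 7.
seat 5's domain is down to {8}, so seat 5 = 8.
seat 1 has just one choice, so seat 1 = 3. So seat 2, seat 7 can't be 3.
So seat 7 = 6.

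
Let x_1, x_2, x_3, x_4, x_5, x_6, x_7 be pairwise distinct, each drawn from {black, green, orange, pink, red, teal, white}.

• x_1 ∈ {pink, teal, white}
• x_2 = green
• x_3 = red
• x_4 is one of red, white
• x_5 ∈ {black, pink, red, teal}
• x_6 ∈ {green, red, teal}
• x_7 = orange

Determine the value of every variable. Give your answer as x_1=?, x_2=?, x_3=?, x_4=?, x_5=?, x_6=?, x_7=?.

x_2 has just one choice, so x_2 = green. Remove green from x_6.
x_3's domain is down to {red}, so x_3 = red. So x_4, x_5, x_6 can't be red.
x_4 must be white (only option left). So x_1 can't be white.
x_6 has just one choice, so x_6 = teal. Remove teal from x_1, x_5.
That leaves x_7 = orange.
That leaves x_1 = pink. Remove pink from x_5.
That leaves x_5 = black.

x_1=pink, x_2=green, x_3=red, x_4=white, x_5=black, x_6=teal, x_7=orange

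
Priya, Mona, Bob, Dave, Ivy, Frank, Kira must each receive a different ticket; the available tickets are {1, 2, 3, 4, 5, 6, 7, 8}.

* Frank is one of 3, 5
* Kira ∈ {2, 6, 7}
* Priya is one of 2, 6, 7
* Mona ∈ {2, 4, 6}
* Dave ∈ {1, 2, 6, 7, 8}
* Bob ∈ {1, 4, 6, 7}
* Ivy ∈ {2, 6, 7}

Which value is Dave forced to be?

8

Priya, Ivy, Kira between them cover only {2, 6, 7} — a naked triple. Remove those values from Mona, Bob, Dave.
Mona must be 4 (only option left). So Bob can't be 4.
Bob has just one choice, so Bob = 1. So Dave can't be 1.
So Dave = 8.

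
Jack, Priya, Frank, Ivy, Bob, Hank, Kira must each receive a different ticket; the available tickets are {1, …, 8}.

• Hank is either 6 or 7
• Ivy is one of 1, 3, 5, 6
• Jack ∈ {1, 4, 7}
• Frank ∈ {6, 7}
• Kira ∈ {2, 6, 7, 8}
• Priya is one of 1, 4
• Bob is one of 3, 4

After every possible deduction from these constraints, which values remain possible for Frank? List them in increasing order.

Frank and Hank share exactly the 2 values {6, 7}; by pigeonhole those values go to them, so strike 6, 7 from Jack, Ivy, Kira.
The 2 variables Jack and Priya are confined to {1, 4}, which locks those values in; drop them from Ivy, Bob.
That leaves Bob = 3. Eliminate 3 elsewhere: Ivy.
Ivy must be 5 (only option left).
No further eliminations apply; Frank can still be any of 6, 7.

6, 7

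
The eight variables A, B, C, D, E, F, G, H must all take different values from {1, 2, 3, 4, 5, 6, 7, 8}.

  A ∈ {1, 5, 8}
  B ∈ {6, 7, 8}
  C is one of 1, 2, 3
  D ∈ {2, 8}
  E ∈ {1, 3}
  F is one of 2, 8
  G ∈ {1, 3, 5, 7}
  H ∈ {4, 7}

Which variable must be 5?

The 8 variables draw from only 8 values {1, 2, 3, 4, 5, 6, 7, 8}, so each is used; only H can be 4, hence H = 4.
The 7 still-open variables draw from only 7 values {1, 2, 3, 5, 6, 7, 8}, so each is used; only B can be 6, hence B = 6.
The 6 still-open variables draw from only 6 values {1, 2, 3, 5, 7, 8}, so each is used; only G can be 7, hence G = 7.
The 5 still-open variables together cover exactly {1, 2, 3, 5, 8} — 5 values for 5 variables — and 5 appears only in A's list, so A = 5.

A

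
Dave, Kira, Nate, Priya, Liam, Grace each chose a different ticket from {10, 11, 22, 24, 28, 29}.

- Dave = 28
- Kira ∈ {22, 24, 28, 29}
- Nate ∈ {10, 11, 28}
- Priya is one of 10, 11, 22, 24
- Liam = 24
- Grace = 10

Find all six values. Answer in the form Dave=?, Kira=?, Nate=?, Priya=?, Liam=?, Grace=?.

Dave=28, Kira=29, Nate=11, Priya=22, Liam=24, Grace=10

Dave's domain is down to {28}, so Dave = 28. So Kira, Nate can't be 28.
Liam's domain is down to {24}, so Liam = 24. Strike 24 from Kira, Priya.
Grace's domain is down to {10}, so Grace = 10. Eliminate 10 elsewhere: Nate, Priya.
Nate has just one choice, so Nate = 11. Strike 11 from Priya.
Priya's domain is down to {22}, so Priya = 22. Strike 22 from Kira.
Kira has just one choice, so Kira = 29.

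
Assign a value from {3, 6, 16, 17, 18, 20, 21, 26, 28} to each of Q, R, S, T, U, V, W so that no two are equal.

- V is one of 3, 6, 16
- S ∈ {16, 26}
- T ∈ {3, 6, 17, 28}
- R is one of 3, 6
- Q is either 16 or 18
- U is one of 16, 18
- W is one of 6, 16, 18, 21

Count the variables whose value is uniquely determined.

Q and U between them cover only {16, 18} — a naked pair. Remove those values from S, V, W.
S has just one choice, so S = 26.
R and V share exactly the 2 values {3, 6}; by pigeonhole those values go to them, so strike 3, 6 from T, W.
That leaves W = 21.
Determined: S=26, W=21. The other variables each still have more than one consistent value. That makes 2.

2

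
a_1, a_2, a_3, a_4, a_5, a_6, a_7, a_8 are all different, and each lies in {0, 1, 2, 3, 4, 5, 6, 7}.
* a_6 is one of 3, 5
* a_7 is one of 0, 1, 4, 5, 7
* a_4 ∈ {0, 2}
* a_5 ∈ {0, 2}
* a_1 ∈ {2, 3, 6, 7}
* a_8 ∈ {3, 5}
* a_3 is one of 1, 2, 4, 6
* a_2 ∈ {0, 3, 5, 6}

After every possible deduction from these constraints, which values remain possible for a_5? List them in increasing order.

0, 2

a_4 and a_5 share exactly the 2 values {0, 2}; by pigeonhole those values go to them, so strike 0, 2 from a_1, a_2, a_3, a_7.
a_6 and a_8 between them cover only {3, 5} — a naked pair. Remove those values from a_1, a_2, a_7.
a_2 has just one choice, so a_2 = 6. Eliminate 6 elsewhere: a_1, a_3.
a_1's domain is down to {7}, so a_1 = 7. Strike 7 from a_7.
No further eliminations apply; a_5 can still be any of 0, 2.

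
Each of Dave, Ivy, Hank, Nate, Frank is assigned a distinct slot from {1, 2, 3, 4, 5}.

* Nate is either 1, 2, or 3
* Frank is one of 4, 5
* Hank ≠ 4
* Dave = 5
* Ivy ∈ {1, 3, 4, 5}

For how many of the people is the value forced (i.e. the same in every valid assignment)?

2

Dave must be 5 (only option left). Strike 5 from Ivy, Hank, Frank.
Frank's domain is down to {4}, so Frank = 4. So Ivy can't be 4.
Determined: Dave=5, Frank=4. The other people each still have more than one consistent value. That makes 2.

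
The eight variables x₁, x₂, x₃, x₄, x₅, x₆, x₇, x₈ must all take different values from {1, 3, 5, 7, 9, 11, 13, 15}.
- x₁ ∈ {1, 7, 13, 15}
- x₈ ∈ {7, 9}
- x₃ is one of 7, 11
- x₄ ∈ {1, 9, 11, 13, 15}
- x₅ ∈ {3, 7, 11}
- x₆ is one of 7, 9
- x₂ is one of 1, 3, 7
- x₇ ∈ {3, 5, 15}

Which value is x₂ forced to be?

1

The 8 variables draw from only 8 values {1, 3, 5, 7, 9, 11, 13, 15}, so each is used; only x₇ can be 5, hence x₇ = 5.
The 2 variables x₆ and x₈ are confined to {7, 9}, which locks those values in; drop them from x₁, x₂, x₃, x₄, x₅.
x₃'s domain is down to {11}, so x₃ = 11. Remove 11 from x₄, x₅.
x₅'s domain is down to {3}, so x₅ = 3. Remove 3 from x₂.
So x₂ = 1.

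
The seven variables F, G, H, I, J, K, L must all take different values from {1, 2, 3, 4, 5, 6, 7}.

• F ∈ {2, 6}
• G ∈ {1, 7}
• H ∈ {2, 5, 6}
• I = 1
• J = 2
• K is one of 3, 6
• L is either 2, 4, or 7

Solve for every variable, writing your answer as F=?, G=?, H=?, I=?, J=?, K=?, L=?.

F=6, G=7, H=5, I=1, J=2, K=3, L=4

I's domain is down to {1}, so I = 1. So G can't be 1.
J's domain is down to {2}, so J = 2. So F, H, L can't be 2.
F must be 6 (only option left). So H, K can't be 6.
G has just one choice, so G = 7. Remove 7 from L.
That leaves H = 5.
K has just one choice, so K = 3.
L has just one choice, so L = 4.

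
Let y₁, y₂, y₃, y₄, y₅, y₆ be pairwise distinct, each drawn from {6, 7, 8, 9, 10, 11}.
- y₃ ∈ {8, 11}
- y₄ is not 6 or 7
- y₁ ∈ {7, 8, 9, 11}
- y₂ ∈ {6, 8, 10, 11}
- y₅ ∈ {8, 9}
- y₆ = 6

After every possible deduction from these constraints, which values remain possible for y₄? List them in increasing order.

8, 9, 10, 11

y₆'s domain is down to {6}, so y₆ = 6. Remove 6 from y₂.
The 5 still-open variables draw from only 5 values {7, 8, 9, 10, 11}, so each is used; only y₁ can be 7, hence y₁ = 7.
No further eliminations apply; y₄ can still be any of 8, 9, 10, 11.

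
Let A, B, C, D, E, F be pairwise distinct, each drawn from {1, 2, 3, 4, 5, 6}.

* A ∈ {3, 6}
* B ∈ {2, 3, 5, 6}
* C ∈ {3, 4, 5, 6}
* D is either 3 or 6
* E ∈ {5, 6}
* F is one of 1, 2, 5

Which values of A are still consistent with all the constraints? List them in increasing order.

3, 6

The 6 variables together cover exactly {1, 2, 3, 4, 5, 6} — 6 values for 6 variables — and 1 appears only in F's list, so F = 1.
Among the 5 still-open variables, 2 fits only B (and all 5 values in {2, 3, 4, 5, 6} must be used), so B = 2.
The 4 still-open variables together cover exactly {3, 4, 5, 6} — 4 values for 4 variables — and 4 appears only in C's list, so C = 4.
Among the 3 still-open variables, 5 fits only E (and all 3 values in {3, 5, 6} must be used), so E = 5.
No further eliminations apply; A can still be any of 3, 6.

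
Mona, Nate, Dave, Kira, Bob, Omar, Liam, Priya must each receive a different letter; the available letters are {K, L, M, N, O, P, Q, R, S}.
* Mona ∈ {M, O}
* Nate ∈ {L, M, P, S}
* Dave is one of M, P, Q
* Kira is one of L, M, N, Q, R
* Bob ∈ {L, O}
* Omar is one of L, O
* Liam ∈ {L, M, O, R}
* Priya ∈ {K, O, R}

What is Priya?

K

Bob and Omar share exactly the 2 values {L, O}; by pigeonhole those values go to them, so strike L, O from Mona, Nate, Kira, Liam, Priya.
Mona has just one choice, so Mona = M. So Nate, Dave, Kira, Liam can't be M.
Liam has just one choice, so Liam = R. Eliminate R elsewhere: Kira, Priya.
So Priya = K.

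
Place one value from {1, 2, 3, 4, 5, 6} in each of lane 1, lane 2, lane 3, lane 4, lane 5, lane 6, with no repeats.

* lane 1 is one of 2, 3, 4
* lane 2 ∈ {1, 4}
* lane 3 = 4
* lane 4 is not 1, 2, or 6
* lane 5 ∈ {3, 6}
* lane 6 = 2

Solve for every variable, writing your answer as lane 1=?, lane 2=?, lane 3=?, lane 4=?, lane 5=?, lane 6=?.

lane 3 has just one choice, so lane 3 = 4. Remove 4 from lane 1, lane 2, lane 4.
That leaves lane 6 = 2. Eliminate 2 elsewhere: lane 1.
lane 1's domain is down to {3}, so lane 1 = 3. Remove 3 from lane 4, lane 5.
That leaves lane 2 = 1.
lane 4 must be 5 (only option left).
lane 5 has just one choice, so lane 5 = 6.

lane 1=3, lane 2=1, lane 3=4, lane 4=5, lane 5=6, lane 6=2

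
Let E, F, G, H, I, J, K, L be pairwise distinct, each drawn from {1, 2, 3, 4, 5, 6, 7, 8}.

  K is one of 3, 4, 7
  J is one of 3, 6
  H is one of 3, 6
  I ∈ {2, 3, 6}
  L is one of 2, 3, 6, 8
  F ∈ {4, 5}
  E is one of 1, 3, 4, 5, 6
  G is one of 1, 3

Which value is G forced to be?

1

Among the 8 variables, 7 fits only K (and all 8 values in {1, 2, 3, 4, 5, 6, 7, 8} must be used), so K = 7.
Among the 7 still-open variables, 8 fits only L (and all 7 values in {1, 2, 3, 4, 5, 6, 8} must be used), so L = 8.
The 6 still-open variables draw from only 6 values {1, 2, 3, 4, 5, 6}, so each is used; only I can be 2, hence I = 2.
H and J share exactly the 2 values {3, 6}; by pigeonhole those values go to them, so strike 3, 6 from E, G.
So G = 1.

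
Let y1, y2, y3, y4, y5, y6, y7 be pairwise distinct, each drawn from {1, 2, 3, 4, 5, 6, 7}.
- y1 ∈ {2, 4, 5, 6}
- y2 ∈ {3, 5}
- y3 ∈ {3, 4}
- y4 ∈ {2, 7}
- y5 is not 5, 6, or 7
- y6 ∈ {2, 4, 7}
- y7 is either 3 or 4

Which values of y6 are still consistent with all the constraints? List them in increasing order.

2, 7

The 7 variables together cover exactly {1, 2, 3, 4, 5, 6, 7} — 7 values for 7 variables — and 1 appears only in y5's list, so y5 = 1.
The 6 still-open variables together cover exactly {2, 3, 4, 5, 6, 7} — 6 values for 6 variables — and 6 appears only in y1's list, so y1 = 6.
The 5 still-open variables draw from only 5 values {2, 3, 4, 5, 7}, so each is used; only y2 can be 5, hence y2 = 5.
y3 and y7 between them cover only {3, 4} — a naked pair. Remove those values from y6.
No further eliminations apply; y6 can still be any of 2, 7.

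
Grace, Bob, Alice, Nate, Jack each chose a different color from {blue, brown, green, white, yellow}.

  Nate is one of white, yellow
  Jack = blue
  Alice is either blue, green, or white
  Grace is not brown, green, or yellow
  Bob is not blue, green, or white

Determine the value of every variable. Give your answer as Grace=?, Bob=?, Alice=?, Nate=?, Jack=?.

Grace=white, Bob=brown, Alice=green, Nate=yellow, Jack=blue

Jack's domain is down to {blue}, so Jack = blue. Strike blue from Grace, Alice.
Grace's domain is down to {white}, so Grace = white. Strike white from Alice, Nate.
That leaves Alice = green.
That leaves Nate = yellow. Strike yellow from Bob.
Bob's domain is down to {brown}, so Bob = brown.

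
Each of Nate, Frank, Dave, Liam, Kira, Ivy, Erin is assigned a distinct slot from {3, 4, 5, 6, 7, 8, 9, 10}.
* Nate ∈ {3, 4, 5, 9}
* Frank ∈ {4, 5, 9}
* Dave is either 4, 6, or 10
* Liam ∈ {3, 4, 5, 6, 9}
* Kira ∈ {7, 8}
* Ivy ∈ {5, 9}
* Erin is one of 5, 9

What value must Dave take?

10

Ivy and Erin between them cover only {5, 9} — a naked pair. Remove those values from Nate, Frank, Liam.
Frank's domain is down to {4}, so Frank = 4. So Nate, Dave, Liam can't be 4.
Nate has just one choice, so Nate = 3. Eliminate 3 elsewhere: Liam.
Liam must be 6 (only option left). Remove 6 from Dave.
So Dave = 10.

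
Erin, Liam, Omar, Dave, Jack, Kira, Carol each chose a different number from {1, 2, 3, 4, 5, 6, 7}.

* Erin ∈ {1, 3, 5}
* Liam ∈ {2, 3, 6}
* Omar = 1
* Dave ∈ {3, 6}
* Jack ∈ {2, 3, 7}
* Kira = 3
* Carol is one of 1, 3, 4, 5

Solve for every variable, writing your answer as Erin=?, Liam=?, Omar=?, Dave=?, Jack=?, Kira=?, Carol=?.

Erin=5, Liam=2, Omar=1, Dave=6, Jack=7, Kira=3, Carol=4

Omar's domain is down to {1}, so Omar = 1. Eliminate 1 elsewhere: Erin, Carol.
That leaves Kira = 3. So Erin, Liam, Dave, Jack, Carol can't be 3.
Erin must be 5 (only option left). Remove 5 from Carol.
That leaves Dave = 6. Eliminate 6 elsewhere: Liam.
Carol has just one choice, so Carol = 4.
That leaves Liam = 2. So Jack can't be 2.
Jack must be 7 (only option left).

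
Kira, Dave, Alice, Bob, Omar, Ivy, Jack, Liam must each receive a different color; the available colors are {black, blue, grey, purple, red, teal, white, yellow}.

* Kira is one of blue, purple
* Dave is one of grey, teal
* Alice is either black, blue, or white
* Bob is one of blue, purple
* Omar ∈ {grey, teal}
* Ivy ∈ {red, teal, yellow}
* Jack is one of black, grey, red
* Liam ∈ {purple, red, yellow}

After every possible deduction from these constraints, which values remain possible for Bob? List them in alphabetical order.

The 8 variables together cover exactly {black, blue, grey, purple, red, teal, white, yellow} — 8 values for 8 variables — and white appears only in Alice's list, so Alice = white.
Among the 7 still-open variables, black fits only Jack (and all 7 values in {black, blue, grey, purple, red, teal, yellow} must be used), so Jack = black.
The 2 variables Kira and Bob are confined to {blue, purple}, which locks those values in; drop them from Liam.
Dave and Omar share exactly the 2 values {grey, teal}; by pigeonhole those values go to them, so strike grey, teal from Ivy.
No further eliminations apply; Bob can still be any of blue, purple.

blue, purple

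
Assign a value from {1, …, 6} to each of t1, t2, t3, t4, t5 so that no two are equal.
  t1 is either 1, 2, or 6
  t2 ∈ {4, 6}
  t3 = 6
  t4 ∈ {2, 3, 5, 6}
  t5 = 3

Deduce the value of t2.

t3's domain is down to {6}, so t3 = 6. Remove 6 from t1, t2, t4.
So t2 = 4.

4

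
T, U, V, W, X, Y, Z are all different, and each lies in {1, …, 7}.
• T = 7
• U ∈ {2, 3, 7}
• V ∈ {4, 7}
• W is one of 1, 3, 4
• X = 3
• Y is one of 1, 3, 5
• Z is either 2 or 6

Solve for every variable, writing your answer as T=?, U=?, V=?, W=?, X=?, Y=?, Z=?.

T=7, U=2, V=4, W=1, X=3, Y=5, Z=6

T's domain is down to {7}, so T = 7. So U, V can't be 7.
V has just one choice, so V = 4. Eliminate 4 elsewhere: W.
X's domain is down to {3}, so X = 3. Eliminate 3 elsewhere: U, W, Y.
U's domain is down to {2}, so U = 2. Remove 2 from Z.
W has just one choice, so W = 1. Strike 1 from Y.
Y must be 5 (only option left).
Z's domain is down to {6}, so Z = 6.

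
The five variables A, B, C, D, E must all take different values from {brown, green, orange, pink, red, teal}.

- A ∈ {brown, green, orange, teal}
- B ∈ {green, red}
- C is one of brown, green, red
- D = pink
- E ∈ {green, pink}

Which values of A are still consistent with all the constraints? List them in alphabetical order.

D has just one choice, so D = pink. Eliminate pink elsewhere: E.
E must be green (only option left). Eliminate green elsewhere: A, B, C.
That leaves B = red. So C can't be red.
C must be brown (only option left). Eliminate brown elsewhere: A.
No further eliminations apply; A can still be any of orange, teal.

orange, teal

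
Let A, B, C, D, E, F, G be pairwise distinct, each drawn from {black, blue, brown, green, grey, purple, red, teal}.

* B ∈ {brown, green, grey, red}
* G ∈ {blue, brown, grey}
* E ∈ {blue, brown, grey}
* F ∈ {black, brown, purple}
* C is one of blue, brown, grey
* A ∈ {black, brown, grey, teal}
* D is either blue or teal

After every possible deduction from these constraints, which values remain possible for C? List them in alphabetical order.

blue, brown, grey

C, E, G share exactly the 3 values {blue, brown, grey}; by pigeonhole those values go to them, so strike blue, brown, grey from A, B, D, F.
D must be teal (only option left). Strike teal from A.
That leaves A = black. Strike black from F.
That leaves F = purple.
No further eliminations apply; C can still be any of blue, brown, grey.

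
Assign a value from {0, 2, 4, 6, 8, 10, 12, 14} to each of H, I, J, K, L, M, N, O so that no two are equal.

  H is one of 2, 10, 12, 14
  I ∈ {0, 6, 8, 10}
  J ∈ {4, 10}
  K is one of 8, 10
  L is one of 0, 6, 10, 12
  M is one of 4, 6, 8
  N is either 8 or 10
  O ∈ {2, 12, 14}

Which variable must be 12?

L

K and N between them cover only {8, 10} — a naked pair. Remove those values from H, I, J, L, M.
J must be 4 (only option left). So M can't be 4.
M must be 6 (only option left). So I, L can't be 6.
That leaves I = 0. Strike 0 from L.
So 12 goes to L.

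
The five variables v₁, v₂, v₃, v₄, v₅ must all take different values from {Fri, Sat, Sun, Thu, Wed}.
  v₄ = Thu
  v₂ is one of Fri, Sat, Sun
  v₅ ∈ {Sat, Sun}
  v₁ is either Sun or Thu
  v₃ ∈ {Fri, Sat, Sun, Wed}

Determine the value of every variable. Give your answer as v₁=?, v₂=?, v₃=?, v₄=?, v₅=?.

v₁=Sun, v₂=Fri, v₃=Wed, v₄=Thu, v₅=Sat

v₄'s domain is down to {Thu}, so v₄ = Thu. So v₁ can't be Thu.
v₁ has just one choice, so v₁ = Sun. Eliminate Sun elsewhere: v₂, v₃, v₅.
v₅'s domain is down to {Sat}, so v₅ = Sat. Remove Sat from v₂, v₃.
v₂ must be Fri (only option left). Eliminate Fri elsewhere: v₃.
v₃ has just one choice, so v₃ = Wed.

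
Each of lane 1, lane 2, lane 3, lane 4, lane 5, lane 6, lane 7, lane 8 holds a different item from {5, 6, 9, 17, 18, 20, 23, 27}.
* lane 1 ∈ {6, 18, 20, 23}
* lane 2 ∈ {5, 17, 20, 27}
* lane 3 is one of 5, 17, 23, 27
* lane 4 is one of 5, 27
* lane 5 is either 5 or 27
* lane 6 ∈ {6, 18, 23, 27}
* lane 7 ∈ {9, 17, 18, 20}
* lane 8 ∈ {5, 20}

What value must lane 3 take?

The 8 variables draw from only 8 values {5, 6, 9, 17, 18, 20, 23, 27}, so each is used; only lane 7 can be 9, hence lane 7 = 9.
The 2 variables lane 4 and lane 5 are confined to {5, 27}, which locks those values in; drop them from lane 2, lane 3, lane 6, lane 8.
That leaves lane 8 = 20. So lane 1, lane 2 can't be 20.
That leaves lane 2 = 17. Remove 17 from lane 3.
So lane 3 = 23.

23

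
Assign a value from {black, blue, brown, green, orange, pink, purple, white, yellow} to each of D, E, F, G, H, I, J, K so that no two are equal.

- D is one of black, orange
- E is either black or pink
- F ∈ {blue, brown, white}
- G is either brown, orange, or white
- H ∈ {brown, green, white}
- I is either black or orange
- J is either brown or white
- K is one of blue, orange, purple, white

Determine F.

blue

Among the 8 variables, green fits only H (and all 8 values in {black, blue, brown, green, orange, pink, purple, white} must be used), so H = green.
Among the 7 still-open variables, pink fits only E (and all 7 values in {black, blue, brown, orange, pink, purple, white} must be used), so E = pink.
The 6 still-open variables draw from only 6 values {black, blue, brown, orange, purple, white}, so each is used; only K can be purple, hence K = purple.
The 5 still-open variables draw from only 5 values {black, blue, brown, orange, white}, so each is used; only F can be blue, hence F = blue.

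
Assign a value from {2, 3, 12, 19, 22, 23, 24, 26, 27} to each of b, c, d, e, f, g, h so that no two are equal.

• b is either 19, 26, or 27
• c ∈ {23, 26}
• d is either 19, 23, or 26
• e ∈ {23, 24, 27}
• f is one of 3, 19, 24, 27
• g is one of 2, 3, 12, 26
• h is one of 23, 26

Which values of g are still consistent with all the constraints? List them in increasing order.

2, 12

The 2 variables c and h are confined to {23, 26}, which locks those values in; drop them from b, d, e, g.
d's domain is down to {19}, so d = 19. Eliminate 19 elsewhere: b, f.
b's domain is down to {27}, so b = 27. Strike 27 from e, f.
e's domain is down to {24}, so e = 24. Eliminate 24 elsewhere: f.
That leaves f = 3. Eliminate 3 elsewhere: g.
No further eliminations apply; g can still be any of 2, 12.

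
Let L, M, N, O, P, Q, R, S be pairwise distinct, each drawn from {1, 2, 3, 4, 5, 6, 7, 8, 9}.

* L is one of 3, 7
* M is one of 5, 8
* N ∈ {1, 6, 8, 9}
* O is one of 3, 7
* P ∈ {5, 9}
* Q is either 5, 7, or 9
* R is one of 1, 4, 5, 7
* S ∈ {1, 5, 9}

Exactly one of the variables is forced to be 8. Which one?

The 8 variables together cover exactly {1, 3, 4, 5, 6, 7, 8, 9} — 8 values for 8 variables — and 4 appears only in R's list, so R = 4.
Among the 7 still-open variables, 6 fits only N (and all 7 values in {1, 3, 5, 6, 7, 8, 9} must be used), so N = 6.
The 6 still-open variables draw from only 6 values {1, 3, 5, 7, 8, 9}, so each is used; only S can be 1, hence S = 1.
The 5 still-open variables draw from only 5 values {3, 5, 7, 8, 9}, so each is used; only M can be 8, hence M = 8.

M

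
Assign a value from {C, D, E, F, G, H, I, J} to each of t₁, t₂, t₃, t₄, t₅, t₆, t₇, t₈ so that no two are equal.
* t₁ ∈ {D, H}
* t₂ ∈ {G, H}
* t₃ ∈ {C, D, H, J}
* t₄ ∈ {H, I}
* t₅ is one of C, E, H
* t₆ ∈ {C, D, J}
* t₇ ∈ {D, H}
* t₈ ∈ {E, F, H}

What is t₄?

I

The 8 variables draw from only 8 values {C, D, E, F, G, H, I, J}, so each is used; only t₈ can be F, hence t₈ = F.
Among the 7 still-open variables, E fits only t₅ (and all 7 values in {C, D, E, G, H, I, J} must be used), so t₅ = E.
The 6 still-open variables draw from only 6 values {C, D, G, H, I, J}, so each is used; only t₂ can be G, hence t₂ = G.
Among the 5 still-open variables, I fits only t₄ (and all 5 values in {C, D, H, I, J} must be used), so t₄ = I.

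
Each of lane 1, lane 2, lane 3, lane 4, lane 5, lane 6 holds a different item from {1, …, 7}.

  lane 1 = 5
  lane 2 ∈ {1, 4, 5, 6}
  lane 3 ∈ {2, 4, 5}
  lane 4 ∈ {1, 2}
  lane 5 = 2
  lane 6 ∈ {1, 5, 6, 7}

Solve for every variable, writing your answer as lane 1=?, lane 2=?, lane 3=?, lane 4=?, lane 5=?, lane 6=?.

lane 1=5, lane 2=6, lane 3=4, lane 4=1, lane 5=2, lane 6=7

lane 1 must be 5 (only option left). Remove 5 from lane 2, lane 3, lane 6.
lane 5's domain is down to {2}, so lane 5 = 2. So lane 3, lane 4 can't be 2.
lane 3 has just one choice, so lane 3 = 4. Eliminate 4 elsewhere: lane 2.
lane 4's domain is down to {1}, so lane 4 = 1. Remove 1 from lane 2, lane 6.
lane 2 has just one choice, so lane 2 = 6. Remove 6 from lane 6.
lane 6 must be 7 (only option left).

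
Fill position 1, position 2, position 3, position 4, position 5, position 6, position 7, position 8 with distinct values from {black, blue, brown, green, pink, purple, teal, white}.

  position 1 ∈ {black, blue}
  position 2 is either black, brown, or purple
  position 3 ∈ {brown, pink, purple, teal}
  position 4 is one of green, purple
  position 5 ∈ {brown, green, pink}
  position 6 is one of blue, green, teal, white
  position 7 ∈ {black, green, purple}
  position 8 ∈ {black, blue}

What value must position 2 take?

brown

The 8 variables draw from only 8 values {black, blue, brown, green, pink, purple, teal, white}, so each is used; only position 6 can be white, hence position 6 = white.
Among the 7 still-open variables, teal fits only position 3 (and all 7 values in {black, blue, brown, green, pink, purple, teal} must be used), so position 3 = teal.
Among the 6 still-open variables, pink fits only position 5 (and all 6 values in {black, blue, brown, green, pink, purple} must be used), so position 5 = pink.
The 5 still-open variables draw from only 5 values {black, blue, brown, green, purple}, so each is used; only position 2 can be brown, hence position 2 = brown.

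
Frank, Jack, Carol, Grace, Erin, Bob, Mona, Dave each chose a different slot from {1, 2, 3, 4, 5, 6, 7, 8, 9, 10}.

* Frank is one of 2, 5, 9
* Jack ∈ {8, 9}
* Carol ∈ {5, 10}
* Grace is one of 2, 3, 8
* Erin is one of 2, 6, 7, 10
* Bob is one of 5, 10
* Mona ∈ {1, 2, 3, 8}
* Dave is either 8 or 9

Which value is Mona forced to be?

Jack and Dave share exactly the 2 values {8, 9}; by pigeonhole those values go to them, so strike 8, 9 from Frank, Grace, Mona.
The 2 variables Carol and Bob are confined to {5, 10}, which locks those values in; drop them from Frank, Erin.
That leaves Frank = 2. Eliminate 2 elsewhere: Grace, Erin, Mona.
Grace has just one choice, so Grace = 3. So Mona can't be 3.
So Mona = 1.

1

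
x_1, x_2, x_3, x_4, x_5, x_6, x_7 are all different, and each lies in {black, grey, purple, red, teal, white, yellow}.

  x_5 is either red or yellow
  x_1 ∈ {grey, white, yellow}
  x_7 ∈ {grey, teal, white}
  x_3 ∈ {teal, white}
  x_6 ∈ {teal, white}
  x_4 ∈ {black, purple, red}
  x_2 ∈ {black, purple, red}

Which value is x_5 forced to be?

The 2 variables x_3 and x_6 are confined to {teal, white}, which locks those values in; drop them from x_1, x_7.
x_7 has just one choice, so x_7 = grey. Eliminate grey elsewhere: x_1.
x_1 has just one choice, so x_1 = yellow. So x_5 can't be yellow.
So x_5 = red.

red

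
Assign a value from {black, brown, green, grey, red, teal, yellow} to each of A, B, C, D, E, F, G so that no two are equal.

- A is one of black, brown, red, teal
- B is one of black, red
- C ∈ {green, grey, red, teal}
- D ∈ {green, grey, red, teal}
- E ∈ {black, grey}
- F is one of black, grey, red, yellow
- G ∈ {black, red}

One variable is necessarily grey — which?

E

The 7 variables draw from only 7 values {black, brown, green, grey, red, teal, yellow}, so each is used; only A can be brown, hence A = brown.
The 6 still-open variables draw from only 6 values {black, green, grey, red, teal, yellow}, so each is used; only F can be yellow, hence F = yellow.
B and G share exactly the 2 values {black, red}; by pigeonhole those values go to them, so strike black, red from C, D, E.
So grey goes to E.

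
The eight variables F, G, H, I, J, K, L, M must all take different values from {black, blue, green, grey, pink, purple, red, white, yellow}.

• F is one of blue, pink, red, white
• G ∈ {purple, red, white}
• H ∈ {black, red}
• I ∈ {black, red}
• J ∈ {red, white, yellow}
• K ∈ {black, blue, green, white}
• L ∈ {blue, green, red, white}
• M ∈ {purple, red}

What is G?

white

Among the 8 variables, pink fits only F (and all 8 values in {black, blue, green, pink, purple, red, white, yellow} must be used), so F = pink.
The 7 still-open variables draw from only 7 values {black, blue, green, purple, red, white, yellow}, so each is used; only J can be yellow, hence J = yellow.
The 2 variables H and I are confined to {black, red}, which locks those values in; drop them from G, K, L, M.
M's domain is down to {purple}, so M = purple. Remove purple from G.
So G = white.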